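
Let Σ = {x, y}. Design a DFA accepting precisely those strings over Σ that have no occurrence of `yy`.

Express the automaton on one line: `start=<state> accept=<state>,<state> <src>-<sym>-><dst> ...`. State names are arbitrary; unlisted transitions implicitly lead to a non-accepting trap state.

Track partial matches of the forbidden pattern `yy`. State q2 is a dead state reached once `yy` has occurred; every other state accepts. q0 means no part of `yy` is currently matched.
        x   y  
>* q0   q0  q1 
 * q1   q0  q2 
   q2   q2  q2 
(> = start, * = accepting)

start=q0 accept=q0,q1 q0-x->q0 q0-y->q1 q1-x->q0 q1-y->q2 q2-x->q2 q2-y->q2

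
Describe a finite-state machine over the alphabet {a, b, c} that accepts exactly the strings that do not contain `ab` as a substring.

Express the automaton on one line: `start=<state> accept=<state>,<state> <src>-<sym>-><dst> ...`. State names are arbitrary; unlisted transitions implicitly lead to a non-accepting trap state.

Track partial matches of the forbidden pattern `ab`. State S2 is a dead state reached once `ab` has occurred; every other state accepts. S0 means no part of `ab` is currently matched.
        a   b   c  
>* S0   S1  S0  S0 
 * S1   S1  S2  S0 
   S2   S2  S2  S2 
(> = start, * = accepting)

start=S0 accept=S0,S1 S0-a->S1 S0-b->S0 S0-c->S0 S1-a->S1 S1-b->S2 S1-c->S0 S2-a->S2 S2-b->S2 S2-c->S2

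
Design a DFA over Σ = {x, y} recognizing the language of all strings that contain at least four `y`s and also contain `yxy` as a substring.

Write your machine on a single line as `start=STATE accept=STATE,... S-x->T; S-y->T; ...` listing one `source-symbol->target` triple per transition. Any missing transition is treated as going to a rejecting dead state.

start=S0; accept=S12,S16; S0-x->S0; S0-y->S1; S1-x->S2; S1-y->S3; S2-x->S4; S2-y->S5; S3-x->S6; S3-y->S7; S4-x->S4; S4-y->S3; S5-x->S5; S5-y->S8; S6-x->S9; S6-y->S8; S7-x->S10; S7-y->S11; S8-x->S8; S8-y->S12; S9-x->S9; S9-y->S7; S10-x->S13; S10-y->S12; S11-x->S14; S11-y->S15; S12-x->S12; S12-y->S16; S13-x->S13; S13-y->S11; S14-x->S17; S14-y->S16; S15-x->S18; S15-y->S15; S16-x->S16; S16-y->S16; S17-x->S17; S17-y->S15; S18-x->S19; S18-y->S16; S19-x->S19; S19-y->S15

Build one automaton per condition and run them in lockstep. The first has 6 states tracking the count of `y`s, saturating at 5; the second has 4 states tracking whether and how much of `yxy` has been seen. A product state is a pair (one from each), accepting exactly when both do.
20 states suffice.
          x    y  
>  S0     S0   S1 
   S1     S2   S3 
   S2     S4   S5 
   S3     S6   S7 
   S4     S4   S3 
   S5     S5   S8 
   S6     S9   S8 
   S7    S10  S11 
   S8     S8  S12 
   S9     S9   S7 
   S10   S13  S12 
   S11   S14  S15 
 * S12   S12  S16 
   S13   S13  S11 
   S14   S17  S16 
   S15   S18  S15 
 * S16   S16  S16 
   S17   S17  S15 
   S18   S19  S16 
   S19   S19  S15 
(> = start, * = accepting)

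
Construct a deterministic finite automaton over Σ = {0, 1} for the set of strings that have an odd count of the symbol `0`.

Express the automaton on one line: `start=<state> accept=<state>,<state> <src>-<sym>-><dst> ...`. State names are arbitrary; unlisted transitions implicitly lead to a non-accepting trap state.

start=q0 accept=q1 q0-0->q1 q0-1->q0 q1-0->q0 q1-1->q1

Keep the running count of `0`s modulo 2: each `0` advances along the cycle q0 → q1 → q0 while other symbols loop. Accept at q1.
2 states suffice.
        0   1  
>  q0   q1  q0 
 * q1   q0  q1 
(> = start, * = accepting)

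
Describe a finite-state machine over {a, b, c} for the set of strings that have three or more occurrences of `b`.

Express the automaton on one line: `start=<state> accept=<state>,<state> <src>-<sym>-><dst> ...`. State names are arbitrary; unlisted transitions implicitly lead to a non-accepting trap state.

start=S0 accept=S3,S4 S0-a->S0 S0-b->S1 S0-c->S0 S1-a->S1 S1-b->S2 S1-c->S1 S2-a->S2 S2-b->S3 S2-c->S2 S3-a->S3 S3-b->S4 S3-c->S3 S4-a->S4 S4-b->S4 S4-c->S4

Only the number of `b`s matters, and only up to 4. Make a chain S0 → S1 → S2 → S3 → S4 advanced by each `b` (with S4 absorbing); every other symbol self-loops. The accepting set is {S3, S4}.
With 5 states:
        a   b   c  
>  S0   S0  S1  S0 
   S1   S1  S2  S1 
   S2   S2  S3  S2 
 * S3   S3  S4  S3 
 * S4   S4  S4  S4 
(> = start, * = accepting)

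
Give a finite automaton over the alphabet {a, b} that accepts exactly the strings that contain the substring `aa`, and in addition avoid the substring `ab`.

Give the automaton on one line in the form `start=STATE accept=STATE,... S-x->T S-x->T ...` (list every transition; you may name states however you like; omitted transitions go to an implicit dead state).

start=q0 accept=q2 q0-a->q1 q0-b->q0 q1-a->q2 q1-b->q3 q2-a->q2 q2-b->q3 q3-a->q3 q3-b->q3

Handle the two conditions separately and then intersect. One (3 states) tracks whether and how much of `aa` has been seen; the other (3 states) tracks partial matches of the forbidden pattern `ab`. Each combined state is a pair, one component from each; accept when both components accept. Equivalent product states are then merged.
With 4 states:
        a   b  
>  q0   q1  q0 
   q1   q2  q3 
 * q2   q2  q3 
   q3   q3  q3 
(> = start, * = accepting)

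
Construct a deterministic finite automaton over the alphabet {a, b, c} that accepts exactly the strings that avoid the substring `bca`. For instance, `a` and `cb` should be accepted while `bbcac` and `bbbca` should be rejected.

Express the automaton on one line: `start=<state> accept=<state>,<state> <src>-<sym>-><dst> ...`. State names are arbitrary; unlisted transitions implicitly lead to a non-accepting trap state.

start=q0 accept=q0,q1,q2 q0-a->q0 q0-b->q1 q0-c->q0 q1-a->q0 q1-b->q1 q1-c->q2 q2-a->q3 q2-b->q1 q2-c->q0 q3-a->q3 q3-b->q3 q3-c->q3

This is the complement of 'contains `bca`'. Use the same substring-matching states — q0 through q3 holding how much of `bca` has just been matched — but flip the accepting set: everything except the trap q3 accepts.
A 4-state machine:
        a   b   c  
>* q0   q0  q1  q0 
 * q1   q0  q1  q2 
 * q2   q3  q1  q0 
   q3   q3  q3  q3 
(> = start, * = accepting)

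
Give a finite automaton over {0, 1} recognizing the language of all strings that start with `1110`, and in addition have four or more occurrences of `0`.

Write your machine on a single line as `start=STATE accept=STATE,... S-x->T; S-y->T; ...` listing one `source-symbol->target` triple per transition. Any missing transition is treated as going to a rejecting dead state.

start=A; accept=I; A-0->B; A-1->C; B-0->B; B-1->B; C-0->B; C-1->D; D-0->B; D-1->E; E-0->F; E-1->B; F-0->G; F-1->F; G-0->H; G-1->G; H-0->I; H-1->H; I-0->I; I-1->I

Handle the two conditions separately and then intersect. The first has 6 states tracking whether the input so far still matches the prefix `1110`; the second has 6 states tracking the count of `0`s, saturating at 5. A product state is a pair (one from each), accepting exactly when both do. After merging equivalent states the machine shrinks.
9 states suffice.
       0  1 
>  A   B  C 
   B   B  B 
   C   B  D 
   D   B  E 
   E   F  B 
   F   G  F 
   G   H  G 
   H   I  H 
 * I   I  I 
(> = start, * = accepting)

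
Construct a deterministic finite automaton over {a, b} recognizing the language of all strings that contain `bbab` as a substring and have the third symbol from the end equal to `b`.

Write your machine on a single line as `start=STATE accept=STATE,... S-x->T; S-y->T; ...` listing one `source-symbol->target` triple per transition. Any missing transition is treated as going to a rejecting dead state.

start=S0; accept=S4,S7,S8,S9; S0-a->S0; S0-b->S1; S1-a->S0; S1-b->S2; S2-a->S3; S2-b->S2; S3-a->S0; S3-b->S4; S4-a->S5; S4-b->S6; S5-a->S7; S5-b->S4; S6-a->S8; S6-b->S9; S7-a->S10; S7-b->S11; S8-a->S7; S8-b->S4; S9-a->S8; S9-b->S9; S10-a->S10; S10-b->S11; S11-a->S5; S11-b->S6

Build one automaton per condition and run them in lockstep. The first has 5 states tracking whether and how much of `bbab` has been seen; the second has 15 states tracking the last 3 symbols read. A product state is a pair (one from each), accepting exactly when both do. Equivalent product states are then merged.
          a    b  
>  S0     S0   S1 
   S1     S0   S2 
   S2     S3   S2 
   S3     S0   S4 
 * S4     S5   S6 
   S5     S7   S4 
   S6     S8   S9 
 * S7    S10  S11 
 * S8     S7   S4 
 * S9     S8   S9 
   S10   S10  S11 
   S11    S5   S6 
(> = start, * = accepting)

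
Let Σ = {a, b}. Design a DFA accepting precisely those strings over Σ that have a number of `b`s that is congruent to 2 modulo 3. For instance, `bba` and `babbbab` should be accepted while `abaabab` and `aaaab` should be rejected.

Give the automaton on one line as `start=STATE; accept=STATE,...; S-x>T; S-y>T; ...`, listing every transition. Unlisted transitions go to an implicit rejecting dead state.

Keep the running count of `b`s modulo 3: each `b` advances along the cycle S0 → S1 → S2 → S0 while other symbols loop. Accept at S2.
        a   b  
>  S0   S0  S1 
   S1   S1  S2 
 * S2   S2  S0 
(> = start, * = accepting)

start=S0; accept=S2; S0-a>S0; S0-b>S1; S1-a>S1; S1-b>S2; S2-a>S2; S2-b>S0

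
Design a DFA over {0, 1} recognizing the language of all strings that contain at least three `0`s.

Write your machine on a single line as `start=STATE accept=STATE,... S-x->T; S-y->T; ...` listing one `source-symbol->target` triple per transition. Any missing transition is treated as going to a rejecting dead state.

Only the number of `0`s matters, and only up to 4. Make a chain A → B → C → D → E advanced by each `0` (with E absorbing); every other symbol self-loops. The accepting set is {D, E}.
A 5-state machine:
       0  1 
>  A   B  A 
   B   C  B 
   C   D  C 
 * D   E  D 
 * E   E  E 
(> = start, * = accepting)

start=A; accept=D,E; A-0->B; A-1->A; B-0->C; B-1->B; C-0->D; C-1->C; D-0->E; D-1->D; E-0->E; E-1->E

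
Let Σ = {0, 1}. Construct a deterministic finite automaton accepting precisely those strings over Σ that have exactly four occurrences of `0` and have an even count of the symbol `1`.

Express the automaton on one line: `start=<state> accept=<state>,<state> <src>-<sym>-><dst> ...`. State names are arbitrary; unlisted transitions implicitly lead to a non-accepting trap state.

start=s0 accept=s7 s0-0->s1 s0-1->s2 s1-0->s3 s1-1->s4 s2-0->s4 s2-1->s0 s3-0->s5 s3-1->s6 s4-0->s6 s4-1->s1 s5-0->s7 s5-1->s8 s6-0->s8 s6-1->s3 s7-0->s9 s7-1->s10 s8-0->s10 s8-1->s5 s9-0->s9 s9-1->s11 s10-0->s11 s10-1->s7 s11-0->s11 s11-1->s9

Build one automaton per condition and run them in lockstep. One (6 states) tracks the count of `0`s, saturating at 5; the other (2 states) tracks the count of `1`s modulo 2. Each combined state is a pair, one component from each; accept when both components accept.
A 12-state machine:
          0    1  
>  s0     s1   s2 
   s1     s3   s4 
   s2     s4   s0 
   s3     s5   s6 
   s4     s6   s1 
   s5     s7   s8 
   s6     s8   s3 
 * s7     s9  s10 
   s8    s10   s5 
   s9     s9  s11 
   s10   s11   s7 
   s11   s11   s9 
(> = start, * = accepting)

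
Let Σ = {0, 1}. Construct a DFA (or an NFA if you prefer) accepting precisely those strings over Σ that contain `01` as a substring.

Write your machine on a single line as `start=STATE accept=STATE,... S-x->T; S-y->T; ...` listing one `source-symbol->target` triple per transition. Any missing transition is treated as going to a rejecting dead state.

Track how much of `01` has been matched so far: state s0 is no progress, s2 is the absorbing accept state reached once `01` has occurred. Intermediate states record partial matches; on a mismatch, fall back to the longest reusable overlap.
        0   1  
>  s0   s1  s0 
   s1   s1  s2 
 * s2   s2  s2 
(> = start, * = accepting)

start=s0; accept=s2; s0-0->s1; s0-1->s0; s1-0->s1; s1-1->s2; s2-0->s2; s2-1->s2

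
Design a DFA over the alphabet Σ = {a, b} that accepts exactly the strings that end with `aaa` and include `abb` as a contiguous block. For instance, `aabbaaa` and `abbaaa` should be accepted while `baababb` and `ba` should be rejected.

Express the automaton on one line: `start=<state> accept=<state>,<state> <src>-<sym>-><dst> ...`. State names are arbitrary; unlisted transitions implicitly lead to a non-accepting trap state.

start=S0 accept=S6 S0-a->S1 S0-b->S0 S1-a->S1 S1-b->S2 S2-a->S1 S2-b->S3 S3-a->S4 S3-b->S3 S4-a->S5 S4-b->S3 S5-a->S6 S5-b->S3 S6-a->S6 S6-b->S3

Handle the two conditions separately and then intersect. The first has 4 states tracking how much of the suffix `aaa` has currently been matched; the second has 4 states tracking whether and how much of `abb` has been seen. A product state is a pair (one from each), accepting exactly when both do. Equivalent product states are then merged.
A 7-state machine:
        a   b  
>  S0   S1  S0 
   S1   S1  S2 
   S2   S1  S3 
   S3   S4  S3 
   S4   S5  S3 
   S5   S6  S3 
 * S6   S6  S3 
(> = start, * = accepting)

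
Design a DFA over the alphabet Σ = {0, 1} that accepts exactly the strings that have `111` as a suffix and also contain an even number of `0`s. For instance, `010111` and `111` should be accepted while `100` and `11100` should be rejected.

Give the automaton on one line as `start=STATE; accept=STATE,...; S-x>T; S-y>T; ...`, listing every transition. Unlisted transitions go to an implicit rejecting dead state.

Run two small machines in parallel and take their product. One (4 states) tracks how much of the suffix `111` has currently been matched; the other (2 states) tracks the count of `0`s modulo 2. Each combined state is a pair, one component from each; accept when both components accept. Equivalent product states are then merged.
       0  1 
>  A   B  C 
   B   A  B 
   C   B  D 
   D   B  E 
 * E   B  E 
(> = start, * = accepting)

start=A; accept=E; A-0>B; A-1>C; B-0>A; B-1>B; C-0>B; C-1>D; D-0>B; D-1>E; E-0>B; E-1>E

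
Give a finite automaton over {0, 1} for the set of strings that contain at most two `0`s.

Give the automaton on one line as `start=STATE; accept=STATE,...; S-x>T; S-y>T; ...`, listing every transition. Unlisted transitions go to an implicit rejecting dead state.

start=A; accept=A,B,C; A-0>B; A-1>A; B-0>C; B-1>B; C-0>D; C-1>C; D-0>D; D-1>D

Count `0`s, saturating at 3: states A through C mean 0 through 2 `0`s seen; D means more than 2. Each `0` increments (capped at D); other symbols loop. Accept from {A, B, C}.
A 4-state machine:
       0  1 
>* A   B  A 
 * B   C  B 
 * C   D  C 
   D   D  D 
(> = start, * = accepting)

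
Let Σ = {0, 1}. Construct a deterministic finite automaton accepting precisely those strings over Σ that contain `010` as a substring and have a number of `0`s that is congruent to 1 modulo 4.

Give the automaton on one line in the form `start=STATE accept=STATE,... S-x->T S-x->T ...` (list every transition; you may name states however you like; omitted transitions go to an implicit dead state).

start=S0 accept=S15 S0-0->S1 S0-1->S0 S1-0->S2 S1-1->S3 S2-0->S4 S2-1->S5 S3-0->S6 S3-1->S7 S4-0->S8 S4-1->S9 S5-0->S10 S5-1->S11 S6-0->S10 S6-1->S6 S7-0->S2 S7-1->S7 S8-0->S1 S8-1->S12 S9-0->S13 S9-1->S14 S10-0->S13 S10-1->S10 S11-0->S4 S11-1->S11 S12-0->S15 S12-1->S0 S13-0->S15 S13-1->S13 S14-0->S8 S14-1->S14 S15-0->S6 S15-1->S15

Build one automaton per condition and run them in lockstep. The first has 4 states tracking whether and how much of `010` has been seen; the second has 4 states tracking the count of `0`s modulo 4. A product state is a pair (one from each), accepting exactly when both do.
A 16-state machine:
          0    1  
>  S0     S1   S0 
   S1     S2   S3 
   S2     S4   S5 
   S3     S6   S7 
   S4     S8   S9 
   S5    S10  S11 
   S6    S10   S6 
   S7     S2   S7 
   S8     S1  S12 
   S9    S13  S14 
   S10   S13  S10 
   S11    S4  S11 
   S12   S15   S0 
   S13   S15  S13 
   S14    S8  S14 
 * S15    S6  S15 
(> = start, * = accepting)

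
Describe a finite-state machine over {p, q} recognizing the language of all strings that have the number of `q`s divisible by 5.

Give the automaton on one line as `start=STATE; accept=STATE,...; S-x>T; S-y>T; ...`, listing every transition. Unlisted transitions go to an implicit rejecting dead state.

start=A; accept=A; A-p>A; A-q>B; B-p>B; B-q>C; C-p>C; C-q>D; D-p>D; D-q>E; E-p>E; E-q>A

Keep the running count of `q`s modulo 5: each `q` advances along the cycle A → B → C → D → E → A while other symbols loop. Accept at A.
With 5 states:
       p  q 
>* A   A  B 
   B   B  C 
   C   C  D 
   D   D  E 
   E   E  A 
(> = start, * = accepting)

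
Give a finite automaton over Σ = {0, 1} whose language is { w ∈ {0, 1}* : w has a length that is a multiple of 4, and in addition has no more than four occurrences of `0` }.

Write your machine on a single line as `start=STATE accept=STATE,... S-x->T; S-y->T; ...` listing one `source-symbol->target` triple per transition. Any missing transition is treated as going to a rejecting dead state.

Build one automaton per condition and run them in lockstep. One (4 states) tracks the input length modulo 4; the other (6 states) tracks the count of `0`s, saturating at 5. Each combined state is a pair, one component from each; accept when both components accept. Equivalent product states are then merged.
          0    1  
>* s0     s1   s2 
   s1     s3   s4 
   s2     s4   s5 
   s3     s6   s7 
   s4     s7   s8 
   s5     s8   s9 
   s6    s10  s11 
   s7    s11  s12 
   s8    s12  s13 
   s9    s13   s0 
 * s10   s14  s15 
 * s11   s15  s16 
 * s12   s16  s17 
 * s13   s17   s1 
   s14   s14  s14 
   s15   s14  s18 
   s16   s18  s19 
   s17   s19   s3 
   s18   s14  s20 
   s19   s20   s6 
   s20   s14  s10 
(> = start, * = accepting)

start=s0; accept=s0,s10,s11,s12,s13; s0-0->s1; s0-1->s2; s1-0->s3; s1-1->s4; s2-0->s4; s2-1->s5; s3-0->s6; s3-1->s7; s4-0->s7; s4-1->s8; s5-0->s8; s5-1->s9; s6-0->s10; s6-1->s11; s7-0->s11; s7-1->s12; s8-0->s12; s8-1->s13; s9-0->s13; s9-1->s0; s10-0->s14; s10-1->s15; s11-0->s15; s11-1->s16; s12-0->s16; s12-1->s17; s13-0->s17; s13-1->s1; s14-0->s14; s14-1->s14; s15-0->s14; s15-1->s18; s16-0->s18; s16-1->s19; s17-0->s19; s17-1->s3; s18-0->s14; s18-1->s20; s19-0->s20; s19-1->s6; s20-0->s14; s20-1->s10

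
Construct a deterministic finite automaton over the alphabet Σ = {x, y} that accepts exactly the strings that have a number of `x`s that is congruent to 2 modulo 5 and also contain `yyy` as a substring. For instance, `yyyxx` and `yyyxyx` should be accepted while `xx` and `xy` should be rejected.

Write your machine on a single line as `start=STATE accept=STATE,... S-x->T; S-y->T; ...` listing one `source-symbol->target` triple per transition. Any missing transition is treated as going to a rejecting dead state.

Run two small machines in parallel and take their product. The first has 5 states tracking the count of `x`s modulo 5; the second has 4 states tracking whether and how much of `yyy` has been seen. A product state is a pair (one from each), accepting exactly when both do.
20 states suffice.
          x    y  
>  q0     q1   q2 
   q1     q3   q4 
   q2     q1   q5 
   q3     q6   q7 
   q4     q3   q8 
   q5     q1   q9 
   q6    q10  q11 
   q7     q6  q12 
   q8     q3  q13 
   q9    q13   q9 
   q10    q0  q14 
   q11   q10  q15 
   q12    q6  q16 
   q13   q16  q13 
   q14    q0  q17 
   q15   q10  q18 
 * q16   q18  q16 
   q17    q0  q19 
   q18   q19  q18 
   q19    q9  q19 
(> = start, * = accepting)

start=q0; accept=q16; q0-x->q1; q0-y->q2; q1-x->q3; q1-y->q4; q2-x->q1; q2-y->q5; q3-x->q6; q3-y->q7; q4-x->q3; q4-y->q8; q5-x->q1; q5-y->q9; q6-x->q10; q6-y->q11; q7-x->q6; q7-y->q12; q8-x->q3; q8-y->q13; q9-x->q13; q9-y->q9; q10-x->q0; q10-y->q14; q11-x->q10; q11-y->q15; q12-x->q6; q12-y->q16; q13-x->q16; q13-y->q13; q14-x->q0; q14-y->q17; q15-x->q10; q15-y->q18; q16-x->q18; q16-y->q16; q17-x->q0; q17-y->q19; q18-x->q19; q18-y->q18; q19-x->q9; q19-y->q19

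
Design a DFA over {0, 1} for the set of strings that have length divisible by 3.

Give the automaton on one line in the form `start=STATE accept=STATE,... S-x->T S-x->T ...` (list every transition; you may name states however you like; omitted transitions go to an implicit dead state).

Count input length modulo 3: every symbol advances one step around the cycle S0 → S1 → S2 → S0. Accept at S0.
        0   1  
>* S0   S1  S1 
   S1   S2  S2 
   S2   S0  S0 
(> = start, * = accepting)

start=S0 accept=S0 S0-0->S1 S0-1->S1 S1-0->S2 S1-1->S2 S2-0->S0 S2-1->S0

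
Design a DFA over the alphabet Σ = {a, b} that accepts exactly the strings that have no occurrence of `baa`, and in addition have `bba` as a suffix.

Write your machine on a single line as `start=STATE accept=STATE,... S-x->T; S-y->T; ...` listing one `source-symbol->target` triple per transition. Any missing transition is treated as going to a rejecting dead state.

start=q0; accept=q5; q0-a->q0; q0-b->q1; q1-a->q2; q1-b->q3; q2-a->q4; q2-b->q1; q3-a->q5; q3-b->q3; q4-a->q4; q4-b->q6; q5-a->q4; q5-b->q1; q6-a->q4; q6-b->q7; q7-a->q8; q7-b->q7; q8-a->q4; q8-b->q6

Run two small machines in parallel and take their product. The first has 4 states tracking partial matches of the forbidden pattern `baa`; the second has 4 states tracking how much of the suffix `bba` has currently been matched. A product state is a pair (one from each), accepting exactly when both do.
9 states suffice.
        a   b  
>  q0   q0  q1 
   q1   q2  q3 
   q2   q4  q1 
   q3   q5  q3 
   q4   q4  q6 
 * q5   q4  q1 
   q6   q4  q7 
   q7   q8  q7 
   q8   q4  q6 
(> = start, * = accepting)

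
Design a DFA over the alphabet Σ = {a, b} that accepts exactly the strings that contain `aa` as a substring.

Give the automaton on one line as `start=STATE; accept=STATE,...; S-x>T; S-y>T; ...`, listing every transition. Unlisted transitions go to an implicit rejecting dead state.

States q0..q1 record the length of the longest prefix of `aa` that matches the current input suffix. Reaching q2 means `aa` has been seen, and we stay there forever. Accept from q2.
With 3 states:
        a   b  
>  q0   q1  q0 
   q1   q2  q0 
 * q2   q2  q2 
(> = start, * = accepting)

start=q0; accept=q2; q0-a>q1; q0-b>q0; q1-a>q2; q1-b>q0; q2-a>q2; q2-b>q2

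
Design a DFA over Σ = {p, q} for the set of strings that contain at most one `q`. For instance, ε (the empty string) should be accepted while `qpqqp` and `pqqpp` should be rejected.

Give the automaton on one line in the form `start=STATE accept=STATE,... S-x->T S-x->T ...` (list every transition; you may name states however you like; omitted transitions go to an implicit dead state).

start=S0 accept=S0,S1 S0-p->S0 S0-q->S1 S1-p->S1 S1-q->S2 S2-p->S2 S2-q->S2

Count `q`s, saturating at 2: state S0 means no `q` yet, S1 means one `q` seen, S2 means more than one. Each `q` increments (capped at S2); other symbols loop. Accept from {S0, S1}.
With 3 states:
        p   q  
>* S0   S0  S1 
 * S1   S1  S2 
   S2   S2  S2 
(> = start, * = accepting)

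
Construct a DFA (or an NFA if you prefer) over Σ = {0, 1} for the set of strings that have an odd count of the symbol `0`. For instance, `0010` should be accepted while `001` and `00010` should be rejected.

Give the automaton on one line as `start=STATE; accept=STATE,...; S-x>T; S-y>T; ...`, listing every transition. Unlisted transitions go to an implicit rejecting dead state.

Keep the running count of `0`s modulo 2: each `0` advances along the cycle s0 → s1 → s0 while other symbols loop. Accept at s1.
        0   1  
>  s0   s1  s0 
 * s1   s0  s1 
(> = start, * = accepting)

start=s0; accept=s1; s0-0>s1; s0-1>s0; s1-0>s0; s1-1>s1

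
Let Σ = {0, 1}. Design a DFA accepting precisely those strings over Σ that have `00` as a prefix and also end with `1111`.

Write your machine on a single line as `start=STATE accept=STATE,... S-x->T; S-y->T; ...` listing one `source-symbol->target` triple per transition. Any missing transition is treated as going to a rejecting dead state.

Run two small machines in parallel and take their product. One (4 states) tracks whether the input so far still matches the prefix `00`; the other (5 states) tracks how much of the suffix `1111` has currently been matched. Each combined state is a pair, one component from each; accept when both components accept.
With 12 states:
          0    1  
>  S0     S1   S2 
   S1     S3   S2 
   S2     S4   S5 
   S3     S3   S6 
   S4     S4   S2 
   S5     S4   S7 
   S6     S3   S8 
   S7     S4   S9 
   S8     S3  S10 
   S9     S4   S9 
   S10    S3  S11 
 * S11    S3  S11 
(> = start, * = accepting)

start=S0; accept=S11; S0-0->S1; S0-1->S2; S1-0->S3; S1-1->S2; S2-0->S4; S2-1->S5; S3-0->S3; S3-1->S6; S4-0->S4; S4-1->S2; S5-0->S4; S5-1->S7; S6-0->S3; S6-1->S8; S7-0->S4; S7-1->S9; S8-0->S3; S8-1->S10; S9-0->S4; S9-1->S9; S10-0->S3; S10-1->S11; S11-0->S3; S11-1->S11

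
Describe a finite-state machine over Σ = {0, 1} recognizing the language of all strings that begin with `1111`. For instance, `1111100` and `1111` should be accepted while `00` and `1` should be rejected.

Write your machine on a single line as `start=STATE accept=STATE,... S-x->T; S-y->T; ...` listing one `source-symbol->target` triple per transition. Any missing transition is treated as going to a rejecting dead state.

Walk along `1111` while the input agrees: from S0 take `1` to S1, and so on. Any deviation drops to the rejecting sink S5. Once S4 is reached the prefix is confirmed and every continuation is accepted.
With 6 states:
        0   1  
>  S0   S5  S1 
   S1   S5  S2 
   S2   S5  S3 
   S3   S5  S4 
 * S4   S4  S4 
   S5   S5  S5 
(> = start, * = accepting)

start=S0; accept=S4; S0-0->S5; S0-1->S1; S1-0->S5; S1-1->S2; S2-0->S5; S2-1->S3; S3-0->S5; S3-1->S4; S4-0->S4; S4-1->S4; S5-0->S5; S5-1->S5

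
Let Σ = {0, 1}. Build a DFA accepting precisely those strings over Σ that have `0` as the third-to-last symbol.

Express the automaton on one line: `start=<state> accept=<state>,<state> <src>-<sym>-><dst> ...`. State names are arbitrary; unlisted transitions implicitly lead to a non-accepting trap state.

A DFA must remember the last 3 symbols (since which symbol is third-to-last isn't known until the input ends). Use one state per possible window of the last ≤3 symbols; accept from those whose window starts with `0`.
          0    1  
>  q0     q1   q2 
   q1     q3   q4 
   q2     q5   q6 
   q3     q7   q8 
   q4     q9  q10 
   q5    q11  q12 
   q6    q13  q14 
 * q7     q7   q8 
 * q8     q9  q10 
 * q9    q11  q12 
 * q10   q13  q14 
   q11    q7   q8 
   q12    q9  q10 
   q13   q11  q12 
   q14   q13  q14 
(> = start, * = accepting)

start=q0 accept=q7,q8,q9,q10 q0-0->q1 q0-1->q2 q1-0->q3 q1-1->q4 q2-0->q5 q2-1->q6 q3-0->q7 q3-1->q8 q4-0->q9 q4-1->q10 q5-0->q11 q5-1->q12 q6-0->q13 q6-1->q14 q7-0->q7 q7-1->q8 q8-0->q9 q8-1->q10 q9-0->q11 q9-1->q12 q10-0->q13 q10-1->q14 q11-0->q7 q11-1->q8 q12-0->q9 q12-1->q10 q13-0->q11 q13-1->q12 q14-0->q13 q14-1->q14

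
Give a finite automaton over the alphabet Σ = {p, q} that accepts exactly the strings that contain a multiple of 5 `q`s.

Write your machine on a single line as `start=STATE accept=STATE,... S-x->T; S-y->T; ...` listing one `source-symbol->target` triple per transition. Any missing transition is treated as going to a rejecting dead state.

start=s0; accept=s0; s0-p->s0; s0-q->s1; s1-p->s1; s1-q->s2; s2-p->s2; s2-q->s3; s3-p->s3; s3-q->s4; s4-p->s4; s4-q->s0

The only thing that matters is how many `q`s have appeared, reduced mod 5. Use one state per residue: s0 for 0, …, s4 for 4. Reading `q` moves to the next residue; anything else stays put. s0 is accepting.
5 states suffice.
        p   q  
>* s0   s0  s1 
   s1   s1  s2 
   s2   s2  s3 
   s3   s3  s4 
   s4   s4  s0 
(> = start, * = accepting)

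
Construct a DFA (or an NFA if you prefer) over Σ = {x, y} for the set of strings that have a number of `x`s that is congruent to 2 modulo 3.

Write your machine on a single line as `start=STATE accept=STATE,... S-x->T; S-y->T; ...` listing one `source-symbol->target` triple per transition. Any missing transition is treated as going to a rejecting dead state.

Keep the running count of `x`s modulo 3: each `x` advances along the cycle A → B → C → A while other symbols loop. Accept at C.
With 3 states:
       x  y 
>  A   B  A 
   B   C  B 
 * C   A  C 
(> = start, * = accepting)

start=A; accept=C; A-x->B; A-y->A; B-x->C; B-y->B; C-x->A; C-y->C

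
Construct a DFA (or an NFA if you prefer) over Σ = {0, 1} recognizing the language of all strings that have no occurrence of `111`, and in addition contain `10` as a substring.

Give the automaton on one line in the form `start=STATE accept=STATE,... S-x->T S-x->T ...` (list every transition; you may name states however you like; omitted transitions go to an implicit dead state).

start=s0 accept=s2,s4,s6 s0-0->s0 s0-1->s1 s1-0->s2 s1-1->s3 s2-0->s2 s2-1->s4 s3-0->s2 s3-1->s5 s4-0->s2 s4-1->s6 s5-0->s7 s5-1->s5 s6-0->s2 s6-1->s7 s7-0->s7 s7-1->s7

Handle the two conditions separately and then intersect. One (4 states) tracks partial matches of the forbidden pattern `111`; the other (3 states) tracks whether and how much of `10` has been seen. Each combined state is a pair, one component from each; accept when both components accept.
        0   1  
>  s0   s0  s1 
   s1   s2  s3 
 * s2   s2  s4 
   s3   s2  s5 
 * s4   s2  s6 
   s5   s7  s5 
 * s6   s2  s7 
   s7   s7  s7 
(> = start, * = accepting)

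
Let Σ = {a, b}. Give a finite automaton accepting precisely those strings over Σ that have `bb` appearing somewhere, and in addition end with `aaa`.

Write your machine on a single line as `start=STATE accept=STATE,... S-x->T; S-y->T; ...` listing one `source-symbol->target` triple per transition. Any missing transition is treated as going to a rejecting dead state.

start=S0; accept=S8; S0-a->S1; S0-b->S2; S1-a->S3; S1-b->S2; S2-a->S1; S2-b->S4; S3-a->S5; S3-b->S2; S4-a->S6; S4-b->S4; S5-a->S5; S5-b->S2; S6-a->S7; S6-b->S4; S7-a->S8; S7-b->S4; S8-a->S8; S8-b->S4

Handle the two conditions separately and then intersect. One (3 states) tracks whether and how much of `bb` has been seen; the other (4 states) tracks how much of the suffix `aaa` has currently been matched. Each combined state is a pair, one component from each; accept when both components accept.
9 states suffice.
        a   b  
>  S0   S1  S2 
   S1   S3  S2 
   S2   S1  S4 
   S3   S5  S2 
   S4   S6  S4 
   S5   S5  S2 
   S6   S7  S4 
   S7   S8  S4 
 * S8   S8  S4 
(> = start, * = accepting)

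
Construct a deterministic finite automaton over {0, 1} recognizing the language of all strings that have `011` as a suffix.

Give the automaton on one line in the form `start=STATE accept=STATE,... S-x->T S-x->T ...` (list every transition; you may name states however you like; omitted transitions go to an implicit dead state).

Remember how much of `011` the current input suffix matches. State q0 means no match yet; q1 means the last symbol is `0`; q2 means the last 2 symbols are `01`; q3 means the last 3 symbols are `011`. Only q3 accepts. On a mismatch, fall back to the longest proper suffix that is still a prefix of `011`.
4 states suffice.
        0   1  
>  q0   q1  q0 
   q1   q1  q2 
   q2   q1  q3 
 * q3   q1  q0 
(> = start, * = accepting)

start=q0 accept=q3 q0-0->q1 q0-1->q0 q1-0->q1 q1-1->q2 q2-0->q1 q2-1->q3 q3-0->q1 q3-1->q0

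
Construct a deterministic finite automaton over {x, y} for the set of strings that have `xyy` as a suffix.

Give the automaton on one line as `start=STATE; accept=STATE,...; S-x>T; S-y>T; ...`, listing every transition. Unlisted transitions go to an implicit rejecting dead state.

start=s0; accept=s3; s0-x>s1; s0-y>s0; s1-x>s1; s1-y>s2; s2-x>s1; s2-y>s3; s3-x>s1; s3-y>s0

Let each state record the length of the longest suffix of the input read so far that is also a prefix of `xyy`. s1 means the last symbol is `x`; s2 means the last 2 symbols are `xy`; s3 means the last 3 symbols are `xyy`. Accept only at s3, where the string currently ends in `xyy`.
With 4 states:
        x   y  
>  s0   s1  s0 
   s1   s1  s2 
   s2   s1  s3 
 * s3   s1  s0 
(> = start, * = accepting)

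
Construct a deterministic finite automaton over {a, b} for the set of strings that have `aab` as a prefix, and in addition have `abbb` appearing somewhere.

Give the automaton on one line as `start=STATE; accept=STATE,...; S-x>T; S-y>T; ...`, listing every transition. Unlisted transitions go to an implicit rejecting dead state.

Build one automaton per condition and run them in lockstep. The first has 5 states tracking whether the input so far still matches the prefix `aab`; the second has 5 states tracking whether and how much of `abbb` has been seen. A product state is a pair (one from each), accepting exactly when both do. Equivalent product states are then merged.
An 8-state machine:
        a   b  
>  s0   s1  s2 
   s1   s3  s2 
   s2   s2  s2 
   s3   s2  s4 
   s4   s5  s6 
   s5   s5  s4 
   s6   s5  s7 
 * s7   s7  s7 
(> = start, * = accepting)

start=s0; accept=s7; s0-a>s1; s0-b>s2; s1-a>s3; s1-b>s2; s2-a>s2; s2-b>s2; s3-a>s2; s3-b>s4; s4-a>s5; s4-b>s6; s5-a>s5; s5-b>s4; s6-a>s5; s6-b>s7; s7-a>s7; s7-b>s7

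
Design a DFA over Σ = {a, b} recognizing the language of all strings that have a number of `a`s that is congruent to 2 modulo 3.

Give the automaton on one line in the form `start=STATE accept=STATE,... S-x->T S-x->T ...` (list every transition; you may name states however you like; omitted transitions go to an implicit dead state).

start=q0 accept=q2 q0-a->q1 q0-b->q0 q1-a->q2 q1-b->q1 q2-a->q0 q2-b->q2

The only thing that matters is how many `a`s have appeared, reduced mod 3. Use one state per residue: q0 for 0, …, q2 for 2. Reading `a` moves to the next residue; anything else stays put. q2 is accepting.
A 3-state machine:
        a   b  
>  q0   q1  q0 
   q1   q2  q1 
 * q2   q0  q2 
(> = start, * = accepting)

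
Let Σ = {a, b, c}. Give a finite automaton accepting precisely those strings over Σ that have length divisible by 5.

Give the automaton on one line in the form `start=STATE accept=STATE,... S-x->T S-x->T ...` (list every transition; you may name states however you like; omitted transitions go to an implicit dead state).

start=q0 accept=q0 q0-a->q1 q0-b->q1 q0-c->q1 q1-a->q2 q1-b->q2 q1-c->q2 q2-a->q3 q2-b->q3 q2-c->q3 q3-a->q4 q3-b->q4 q3-c->q4 q4-a->q0 q4-b->q0 q4-c->q0

Count input length modulo 5: every symbol advances one step around the cycle q0 → q1 → q2 → q3 → q4 → q0. Accept at q0.
A 5-state machine:
        a   b   c  
>* q0   q1  q1  q1 
   q1   q2  q2  q2 
   q2   q3  q3  q3 
   q3   q4  q4  q4 
   q4   q0  q0  q0 
(> = start, * = accepting)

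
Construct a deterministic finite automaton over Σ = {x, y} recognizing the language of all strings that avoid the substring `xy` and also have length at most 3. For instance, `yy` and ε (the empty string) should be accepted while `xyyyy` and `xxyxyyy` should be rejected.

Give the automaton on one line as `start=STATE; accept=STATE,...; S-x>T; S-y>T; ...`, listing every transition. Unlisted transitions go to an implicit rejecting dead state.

Build one automaton per condition and run them in lockstep. One (3 states) tracks partial matches of the forbidden pattern `xy`; the other (5 states) tracks the input length, saturating at 4. Each combined state is a pair, one component from each; accept when both components accept. After merging equivalent states the machine shrinks.
       x  y 
>* A   B  C 
 * B   D  E 
 * C   D  F 
 * D   G  E 
   E   E  E 
 * F   G  G 
 * G   E  E 
(> = start, * = accepting)

start=A; accept=A,B,C,D,F,G; A-x>B; A-y>C; B-x>D; B-y>E; C-x>D; C-y>F; D-x>G; D-y>E; E-x>E; E-y>E; F-x>G; F-y>G; G-x>E; G-y>E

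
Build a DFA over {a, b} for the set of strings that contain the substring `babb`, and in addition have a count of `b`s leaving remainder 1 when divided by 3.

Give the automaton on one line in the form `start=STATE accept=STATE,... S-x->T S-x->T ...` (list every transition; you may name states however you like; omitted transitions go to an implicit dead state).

start=s0 accept=s12 s0-a->s0 s0-b->s1 s1-a->s2 s1-b->s3 s2-a->s4 s2-b->s5 s3-a->s6 s3-b->s7 s4-a->s4 s4-b->s3 s5-a->s6 s5-b->s8 s6-a->s9 s6-b->s10 s7-a->s11 s7-b->s1 s8-a->s8 s8-b->s12 s9-a->s9 s9-b->s7 s10-a->s11 s10-b->s12 s11-a->s0 s11-b->s13 s12-a->s12 s12-b->s14 s13-a->s2 s13-b->s14 s14-a->s14 s14-b->s8

Handle the two conditions separately and then intersect. The first has 5 states tracking whether and how much of `babb` has been seen; the second has 3 states tracking the count of `b`s modulo 3. A product state is a pair (one from each), accepting exactly when both do.
15 states suffice.
          a    b  
>  s0     s0   s1 
   s1     s2   s3 
   s2     s4   s5 
   s3     s6   s7 
   s4     s4   s3 
   s5     s6   s8 
   s6     s9  s10 
   s7    s11   s1 
   s8     s8  s12 
   s9     s9   s7 
   s10   s11  s12 
   s11    s0  s13 
 * s12   s12  s14 
   s13    s2  s14 
   s14   s14   s8 
(> = start, * = accepting)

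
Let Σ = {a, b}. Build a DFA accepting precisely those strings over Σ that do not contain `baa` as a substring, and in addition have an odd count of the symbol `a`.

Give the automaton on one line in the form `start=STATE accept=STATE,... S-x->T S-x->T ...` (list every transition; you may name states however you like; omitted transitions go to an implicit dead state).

Handle the two conditions separately and then intersect. One (4 states) tracks partial matches of the forbidden pattern `baa`; the other (2 states) tracks the count of `a`s modulo 2. Each combined state is a pair, one component from each; accept when both components accept.
With 8 states:
        a   b  
>  s0   s1  s2 
 * s1   s0  s3 
   s2   s4  s2 
 * s3   s5  s3 
 * s4   s6  s3 
   s5   s7  s2 
   s6   s7  s6 
   s7   s6  s7 
(> = start, * = accepting)

start=s0 accept=s1,s3,s4 s0-a->s1 s0-b->s2 s1-a->s0 s1-b->s3 s2-a->s4 s2-b->s2 s3-a->s5 s3-b->s3 s4-a->s6 s4-b->s3 s5-a->s7 s5-b->s2 s6-a->s7 s6-b->s6 s7-a->s6 s7-b->s7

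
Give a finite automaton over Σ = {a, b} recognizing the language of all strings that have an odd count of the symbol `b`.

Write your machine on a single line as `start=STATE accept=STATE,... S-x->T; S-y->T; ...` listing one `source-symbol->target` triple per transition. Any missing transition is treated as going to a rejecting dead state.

start=s0; accept=s1; s0-a->s0; s0-b->s1; s1-a->s1; s1-b->s0

Keep the running count of `b`s modulo 2: each `b` advances along the cycle s0 → s1 → s0 while other symbols loop. Accept at s1.
        a   b  
>  s0   s0  s1 
 * s1   s1  s0 
(> = start, * = accepting)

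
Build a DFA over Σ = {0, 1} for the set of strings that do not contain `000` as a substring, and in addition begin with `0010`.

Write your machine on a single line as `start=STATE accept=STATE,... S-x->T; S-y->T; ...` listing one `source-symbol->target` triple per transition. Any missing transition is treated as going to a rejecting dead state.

start=q0; accept=q5,q6,q7; q0-0->q1; q0-1->q2; q1-0->q3; q1-1->q2; q2-0->q2; q2-1->q2; q3-0->q2; q3-1->q4; q4-0->q5; q4-1->q2; q5-0->q6; q5-1->q7; q6-0->q2; q6-1->q7; q7-0->q5; q7-1->q7

Handle the two conditions separately and then intersect. One (4 states) tracks partial matches of the forbidden pattern `000`; the other (6 states) tracks whether the input so far still matches the prefix `0010`. Each combined state is a pair, one component from each; accept when both components accept. Minimizing collapses redundant product states.
8 states suffice.
        0   1  
>  q0   q1  q2 
   q1   q3  q2 
   q2   q2  q2 
   q3   q2  q4 
   q4   q5  q2 
 * q5   q6  q7 
 * q6   q2  q7 
 * q7   q5  q7 
(> = start, * = accepting)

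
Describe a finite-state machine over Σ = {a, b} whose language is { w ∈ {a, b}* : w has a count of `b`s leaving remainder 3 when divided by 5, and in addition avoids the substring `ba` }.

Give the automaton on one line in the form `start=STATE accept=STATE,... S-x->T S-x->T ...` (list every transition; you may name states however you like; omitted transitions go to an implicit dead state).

start=q0 accept=q4 q0-a->q0 q0-b->q1 q1-a->q2 q1-b->q3 q2-a->q2 q2-b->q2 q3-a->q2 q3-b->q4 q4-a->q2 q4-b->q5 q5-a->q2 q5-b->q6 q6-a->q2 q6-b->q1

Run two small machines in parallel and take their product. One (5 states) tracks the count of `b`s modulo 5; the other (3 states) tracks partial matches of the forbidden pattern `ba`. Each combined state is a pair, one component from each; accept when both components accept. Minimizing collapses redundant product states.
With 7 states:
        a   b  
>  q0   q0  q1 
   q1   q2  q3 
   q2   q2  q2 
   q3   q2  q4 
 * q4   q2  q5 
   q5   q2  q6 
   q6   q2  q1 
(> = start, * = accepting)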